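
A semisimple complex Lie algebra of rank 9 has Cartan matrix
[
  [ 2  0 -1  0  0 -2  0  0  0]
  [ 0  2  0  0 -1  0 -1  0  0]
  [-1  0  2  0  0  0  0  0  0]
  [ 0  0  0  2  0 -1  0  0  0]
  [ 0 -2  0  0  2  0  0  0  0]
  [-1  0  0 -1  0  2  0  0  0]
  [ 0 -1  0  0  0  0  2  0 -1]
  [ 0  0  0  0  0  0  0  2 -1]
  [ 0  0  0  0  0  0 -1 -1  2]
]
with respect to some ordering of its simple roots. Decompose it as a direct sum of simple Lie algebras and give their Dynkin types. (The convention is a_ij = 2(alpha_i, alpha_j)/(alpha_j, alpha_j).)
C5 ⊕ F4

The diagram associated to this matrix has two connected components: the simple roots {alpha_2, alpha_5, alpha_7, alpha_8, alpha_9} form a chain of 5 nodes with a double edge at one end; the terminal node there is the unique long simple root (C_5), and {alpha_1, alpha_3, alpha_4, alpha_6} form a chain of 4 nodes with a double edge between the middle two (F_4). A semisimple Lie algebra decomposes uniquely as the direct sum of simple ideals, one per connected component of its Dynkin diagram, so g ≅ C_5 ⊕ F_4 (dimension 55 + 52 = 107).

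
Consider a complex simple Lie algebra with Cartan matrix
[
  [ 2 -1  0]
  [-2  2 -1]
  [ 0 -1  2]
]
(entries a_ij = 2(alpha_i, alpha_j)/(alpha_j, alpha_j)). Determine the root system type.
type B_3

The matrix has rank 3 with 2's on the diagonal. Reading the off-diagonal entries as Dynkin edges (a single edge where a_ij = a_ji = -1; a double or triple edge where a_ij * a_ji = 2 or 3), the diagram is a chain of 3 nodes with a double edge at one end; the terminal node there is the unique short simple root (B_3). One simple-root ordering that puts it in standard form is (alpha_3, alpha_2, alpha_1). So the algebra is type B_3, i.e. so(7).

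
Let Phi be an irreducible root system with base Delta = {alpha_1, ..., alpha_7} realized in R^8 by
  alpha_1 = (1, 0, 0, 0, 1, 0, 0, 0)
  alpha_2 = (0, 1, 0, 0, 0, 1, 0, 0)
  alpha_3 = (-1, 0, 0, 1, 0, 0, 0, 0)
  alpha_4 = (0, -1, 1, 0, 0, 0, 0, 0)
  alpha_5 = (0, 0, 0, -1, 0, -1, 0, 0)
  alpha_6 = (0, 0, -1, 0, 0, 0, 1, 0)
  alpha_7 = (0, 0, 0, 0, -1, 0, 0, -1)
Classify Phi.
A7

Compute the Cartan integers a_ij = 2(alpha_i, alpha_j)/(alpha_j, alpha_j); the resulting 7x7 Cartan matrix is
[[2, 0, -1, 0, 0, 0, -1], [0, 2, 0, -1, -1, 0, 0], [-1, 0, 2, 0, -1, 0, 0], [0, -1, 0, 2, 0, -1, 0], [0, -1, -1, 0, 2, 0, 0], [0, 0, 0, -1, 0, 2, 0], [-1, 0, 0, 0, 0, 0, 2]].
All simple roots have the same length, so the diagram is simply laced. The associated Dynkin diagram is a chain of 7 nodes with single edges (A_7), so the type is A_7 (the algebra sl(8)).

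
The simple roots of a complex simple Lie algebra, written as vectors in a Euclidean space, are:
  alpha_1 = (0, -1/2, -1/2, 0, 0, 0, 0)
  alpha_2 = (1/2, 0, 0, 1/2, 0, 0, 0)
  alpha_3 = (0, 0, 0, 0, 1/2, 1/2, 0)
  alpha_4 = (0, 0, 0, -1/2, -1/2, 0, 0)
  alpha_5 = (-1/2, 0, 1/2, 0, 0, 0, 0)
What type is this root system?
Compute the Cartan integers a_ij = 2(alpha_i, alpha_j)/(alpha_j, alpha_j); the resulting 5x5 Cartan matrix is
[[2, 0, 0, 0, -1], [0, 2, 0, -1, -1], [0, 0, 2, -1, 0], [0, -1, -1, 2, 0], [-1, -1, 0, 0, 2]].
All simple roots have the same length, so the diagram is simply laced. The associated Dynkin diagram is a chain of 5 nodes with single edges (A_5), so the type is A_5 (the algebra sl(6)).

A_5 (sl(6))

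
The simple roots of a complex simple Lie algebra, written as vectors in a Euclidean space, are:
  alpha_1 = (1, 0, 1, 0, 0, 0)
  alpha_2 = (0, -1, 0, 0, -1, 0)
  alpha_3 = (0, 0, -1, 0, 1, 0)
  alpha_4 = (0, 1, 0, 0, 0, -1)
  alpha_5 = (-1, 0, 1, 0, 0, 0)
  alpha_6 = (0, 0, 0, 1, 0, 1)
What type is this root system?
Compute the Cartan integers a_ij = 2(alpha_i, alpha_j)/(alpha_j, alpha_j); the resulting 6x6 Cartan matrix is
[[2, 0, -1, 0, 0, 0], [0, 2, -1, -1, 0, 0], [-1, -1, 2, 0, -1, 0], [0, -1, 0, 2, 0, -1], [0, 0, -1, 0, 2, 0], [0, 0, 0, -1, 0, 2]].
All simple roots have the same length, so the diagram is simply laced. The associated Dynkin diagram is a chain of 4 nodes with a fork of two nodes at one end (D_6), so the type is D_6 (the algebra so(12)).

type D_6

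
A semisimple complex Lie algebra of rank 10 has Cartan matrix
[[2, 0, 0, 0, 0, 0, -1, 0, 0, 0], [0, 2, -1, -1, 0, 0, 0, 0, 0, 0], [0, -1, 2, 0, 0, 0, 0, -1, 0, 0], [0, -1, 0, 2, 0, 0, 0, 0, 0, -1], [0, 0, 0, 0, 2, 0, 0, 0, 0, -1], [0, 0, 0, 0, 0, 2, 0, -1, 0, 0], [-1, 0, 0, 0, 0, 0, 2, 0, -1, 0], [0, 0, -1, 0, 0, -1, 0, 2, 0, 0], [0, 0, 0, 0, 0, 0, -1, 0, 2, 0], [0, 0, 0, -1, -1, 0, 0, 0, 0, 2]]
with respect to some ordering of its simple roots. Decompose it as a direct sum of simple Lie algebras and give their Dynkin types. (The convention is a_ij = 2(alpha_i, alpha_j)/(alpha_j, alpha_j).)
A_3 (sl(4)) ⊕ A_7 (sl(8))

The diagram associated to this matrix has two connected components: the simple roots {alpha_1, alpha_7, alpha_9} form a chain of 3 nodes with single edges (A_3), and {alpha_2, alpha_3, alpha_4, alpha_5, alpha_6, alpha_8, alpha_10} form a chain of 7 nodes with single edges (A_7). A semisimple Lie algebra decomposes uniquely as the direct sum of simple ideals, one per connected component of its Dynkin diagram, so g ≅ A_3 ⊕ A_7 (dimension 15 + 63 = 78).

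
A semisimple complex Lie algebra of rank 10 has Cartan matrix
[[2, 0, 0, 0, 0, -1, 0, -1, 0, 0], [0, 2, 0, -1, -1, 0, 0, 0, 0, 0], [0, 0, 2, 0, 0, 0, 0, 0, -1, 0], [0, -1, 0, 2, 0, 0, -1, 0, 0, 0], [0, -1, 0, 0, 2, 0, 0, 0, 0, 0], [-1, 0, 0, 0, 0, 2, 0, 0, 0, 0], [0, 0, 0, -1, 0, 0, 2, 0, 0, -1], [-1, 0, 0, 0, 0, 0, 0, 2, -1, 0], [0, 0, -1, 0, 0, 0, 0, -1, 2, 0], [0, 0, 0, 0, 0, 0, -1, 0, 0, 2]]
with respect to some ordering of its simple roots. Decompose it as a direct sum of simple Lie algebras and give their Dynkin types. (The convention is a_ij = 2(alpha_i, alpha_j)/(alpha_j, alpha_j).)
The diagram associated to this matrix has two connected components: the simple roots {alpha_2, alpha_4, alpha_5, alpha_7, alpha_10} form a chain of 5 nodes with single edges (A_5), and {alpha_1, alpha_3, alpha_6, alpha_8, alpha_9} form a chain of 5 nodes with single edges (A_5). A semisimple Lie algebra decomposes uniquely as the direct sum of simple ideals, one per connected component of its Dynkin diagram, so g ≅ A_5 ⊕ A_5 (dimension 35 + 35 = 70).

A_5 (sl(6)) ⊕ A_5 (sl(6))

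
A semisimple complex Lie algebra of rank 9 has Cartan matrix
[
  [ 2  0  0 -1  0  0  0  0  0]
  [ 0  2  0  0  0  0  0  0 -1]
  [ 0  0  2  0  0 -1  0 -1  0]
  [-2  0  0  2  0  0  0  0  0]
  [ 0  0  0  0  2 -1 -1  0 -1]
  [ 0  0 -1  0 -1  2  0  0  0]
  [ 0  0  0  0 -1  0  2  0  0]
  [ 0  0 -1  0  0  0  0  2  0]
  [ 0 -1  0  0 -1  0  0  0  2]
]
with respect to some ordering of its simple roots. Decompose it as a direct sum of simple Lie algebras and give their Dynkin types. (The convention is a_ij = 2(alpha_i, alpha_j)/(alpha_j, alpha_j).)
B_2 (so(5)) + E_7

The diagram associated to this matrix has two connected components: the simple roots {alpha_1, alpha_4} form a chain of 2 nodes with a double edge at one end; the terminal node there is the unique short simple root (B_2), and {alpha_2, alpha_3, alpha_5, alpha_6, alpha_7, alpha_8, alpha_9} form a chain of 6 nodes with one extra node attached to the third node from one end (E_7). A semisimple Lie algebra decomposes uniquely as the direct sum of simple ideals, one per connected component of its Dynkin diagram, so g ≅ B_2 ⊕ E_7 (dimension 10 + 133 = 143).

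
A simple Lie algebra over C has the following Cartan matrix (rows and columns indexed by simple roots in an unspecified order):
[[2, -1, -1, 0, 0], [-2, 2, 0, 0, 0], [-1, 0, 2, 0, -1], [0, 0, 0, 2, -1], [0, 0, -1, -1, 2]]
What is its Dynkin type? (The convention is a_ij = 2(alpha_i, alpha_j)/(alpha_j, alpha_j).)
C_5

The matrix has rank 5 with 2's on the diagonal. Reading the off-diagonal entries as Dynkin edges (a single edge where a_ij = a_ji = -1; a double or triple edge where a_ij * a_ji = 2 or 3), the diagram is a chain of 5 nodes with a double edge at one end; the terminal node there is the unique long simple root (C_5). One simple-root ordering that puts it in standard form is (alpha_4, alpha_5, alpha_3, alpha_1, alpha_2). So the algebra is type C_5, i.e. sp(10).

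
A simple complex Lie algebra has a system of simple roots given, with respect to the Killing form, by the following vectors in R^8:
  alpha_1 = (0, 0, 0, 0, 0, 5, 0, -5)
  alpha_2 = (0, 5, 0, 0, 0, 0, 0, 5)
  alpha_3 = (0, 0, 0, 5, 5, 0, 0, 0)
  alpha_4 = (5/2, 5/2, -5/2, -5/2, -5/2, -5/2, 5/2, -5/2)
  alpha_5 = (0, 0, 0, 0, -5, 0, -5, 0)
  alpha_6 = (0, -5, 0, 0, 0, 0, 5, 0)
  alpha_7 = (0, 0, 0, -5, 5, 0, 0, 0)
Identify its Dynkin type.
Compute the Cartan integers a_ij = 2(alpha_i, alpha_j)/(alpha_j, alpha_j); the resulting 7x7 Cartan matrix is
[[2, -1, 0, 0, 0, 0, 0], [-1, 2, 0, 0, 0, -1, 0], [0, 0, 2, -1, -1, 0, 0], [0, 0, -1, 2, 0, 0, 0], [0, 0, -1, 0, 2, -1, -1], [0, -1, 0, 0, -1, 2, 0], [0, 0, 0, 0, -1, 0, 2]].
All simple roots have the same length, so the diagram is simply laced. The associated Dynkin diagram is a chain of 6 nodes with one extra node attached to the third node from one end (E_7), so the type is E_7.

E7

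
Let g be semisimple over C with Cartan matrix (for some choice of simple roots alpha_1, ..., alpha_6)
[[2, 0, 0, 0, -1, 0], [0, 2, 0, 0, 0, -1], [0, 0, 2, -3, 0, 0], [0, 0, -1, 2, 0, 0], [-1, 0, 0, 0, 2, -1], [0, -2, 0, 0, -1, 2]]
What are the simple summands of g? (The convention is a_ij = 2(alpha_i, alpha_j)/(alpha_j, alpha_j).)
The diagram associated to this matrix has two connected components: the simple roots {alpha_1, alpha_2, alpha_5, alpha_6} form a chain of 4 nodes with a double edge at one end; the terminal node there is the unique short simple root (B_4), and {alpha_3, alpha_4} form two nodes joined by a triple edge (G_2). A semisimple Lie algebra decomposes uniquely as the direct sum of simple ideals, one per connected component of its Dynkin diagram, so g ≅ B_4 ⊕ G_2 (dimension 36 + 14 = 50).

B4 ⊕ G2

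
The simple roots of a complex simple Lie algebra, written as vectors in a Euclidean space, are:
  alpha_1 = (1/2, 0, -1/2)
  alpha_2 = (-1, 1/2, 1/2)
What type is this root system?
Compute the Cartan integers a_ij = 2(alpha_i, alpha_j)/(alpha_j, alpha_j); the resulting 2x2 Cartan matrix is
[[2, -1], [-3, 2]].
The roots have two lengths (squared-length ratio 3:1); the short ones are alpha_{1}. The associated Dynkin diagram is two nodes joined by a triple edge (G_2), so the type is G_2.

G_2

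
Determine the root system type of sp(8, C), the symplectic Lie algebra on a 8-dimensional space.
C_4

This is sp(8), which has dimension 8(8+1)/2 = 36 and rank 8/2 = 4. In the classification of classical Lie algebras, the symplectic algebra sp(2n) has type C_n; here n = 4, so the Dynkin diagram is a chain of 4 nodes with a double edge at one end; the terminal node there is the unique long simple root (C_4). Hence the type is C_4.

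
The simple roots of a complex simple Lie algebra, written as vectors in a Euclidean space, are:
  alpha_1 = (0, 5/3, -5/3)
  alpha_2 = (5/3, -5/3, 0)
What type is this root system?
A_2 (sl(3))

Compute the Cartan integers a_ij = 2(alpha_i, alpha_j)/(alpha_j, alpha_j); the resulting 2x2 Cartan matrix is
[[2, -1], [-1, 2]].
All simple roots have the same length, so the diagram is simply laced. The associated Dynkin diagram is a chain of 2 nodes with single edges (A_2), so the type is A_2 (the algebra sl(3)).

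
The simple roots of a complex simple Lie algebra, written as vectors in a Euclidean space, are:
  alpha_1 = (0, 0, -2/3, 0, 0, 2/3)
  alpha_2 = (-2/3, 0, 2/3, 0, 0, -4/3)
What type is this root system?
type G_2

Compute the Cartan integers a_ij = 2(alpha_i, alpha_j)/(alpha_j, alpha_j); the resulting 2x2 Cartan matrix is
[[2, -1], [-3, 2]].
The roots have two lengths (squared-length ratio 3:1); the short ones are alpha_{1}. The associated Dynkin diagram is two nodes joined by a triple edge (G_2), so the type is G_2.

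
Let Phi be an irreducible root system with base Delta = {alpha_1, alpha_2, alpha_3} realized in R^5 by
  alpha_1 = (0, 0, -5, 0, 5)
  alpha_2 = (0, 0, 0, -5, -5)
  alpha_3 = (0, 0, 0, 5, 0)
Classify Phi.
B_3 (so(7))

Compute the Cartan integers a_ij = 2(alpha_i, alpha_j)/(alpha_j, alpha_j); the resulting 3x3 Cartan matrix is
[[2, -1, 0], [-1, 2, -2], [0, -1, 2]].
The roots have two lengths (squared-length ratio 2:1); the short ones are alpha_{3}. The associated Dynkin diagram is a chain of 3 nodes with a double edge at one end; the terminal node there is the unique short simple root (B_3), so the type is B_3 (the algebra so(7)).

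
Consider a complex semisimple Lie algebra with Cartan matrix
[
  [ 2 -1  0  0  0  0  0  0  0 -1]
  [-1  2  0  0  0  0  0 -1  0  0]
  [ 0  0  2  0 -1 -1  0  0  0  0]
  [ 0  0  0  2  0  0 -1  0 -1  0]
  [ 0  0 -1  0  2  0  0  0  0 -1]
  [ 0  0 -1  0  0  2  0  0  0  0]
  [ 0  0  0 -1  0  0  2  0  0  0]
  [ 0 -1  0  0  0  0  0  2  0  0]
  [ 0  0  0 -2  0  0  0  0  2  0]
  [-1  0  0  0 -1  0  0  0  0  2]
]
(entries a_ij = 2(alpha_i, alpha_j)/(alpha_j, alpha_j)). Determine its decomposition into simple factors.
A_7 + C_3

The diagram associated to this matrix has two connected components: the simple roots {alpha_1, alpha_2, alpha_3, alpha_5, alpha_6, alpha_8, alpha_10} form a chain of 7 nodes with single edges (A_7), and {alpha_4, alpha_7, alpha_9} form a chain of 3 nodes with a double edge at one end; the terminal node there is the unique long simple root (C_3). A semisimple Lie algebra decomposes uniquely as the direct sum of simple ideals, one per connected component of its Dynkin diagram, so g ≅ A_7 ⊕ C_3 (dimension 63 + 21 = 84).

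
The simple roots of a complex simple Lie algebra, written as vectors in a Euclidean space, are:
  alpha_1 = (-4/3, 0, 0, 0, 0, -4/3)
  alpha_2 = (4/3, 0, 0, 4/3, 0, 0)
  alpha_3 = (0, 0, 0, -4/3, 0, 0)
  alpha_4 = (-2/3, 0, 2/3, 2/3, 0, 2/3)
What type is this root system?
F_4

Compute the Cartan integers a_ij = 2(alpha_i, alpha_j)/(alpha_j, alpha_j); the resulting 4x4 Cartan matrix is
[[2, -1, 0, 0], [-1, 2, -2, 0], [0, -1, 2, -1], [0, 0, -1, 2]].
The roots have two lengths (squared-length ratio 2:1); the short ones are alpha_{3,4}. The associated Dynkin diagram is a chain of 4 nodes with a double edge between the middle two (F_4), so the type is F_4.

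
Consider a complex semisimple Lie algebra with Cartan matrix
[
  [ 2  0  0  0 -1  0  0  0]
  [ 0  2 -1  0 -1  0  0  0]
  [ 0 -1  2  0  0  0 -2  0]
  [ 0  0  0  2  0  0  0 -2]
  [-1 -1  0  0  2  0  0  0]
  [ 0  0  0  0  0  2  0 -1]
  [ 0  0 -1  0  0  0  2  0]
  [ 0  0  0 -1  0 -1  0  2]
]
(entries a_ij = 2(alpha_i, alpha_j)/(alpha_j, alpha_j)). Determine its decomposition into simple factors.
type B_5 ⊕ type C_3

The diagram associated to this matrix has two connected components: the simple roots {alpha_1, alpha_2, alpha_3, alpha_5, alpha_7} form a chain of 5 nodes with a double edge at one end; the terminal node there is the unique short simple root (B_5), and {alpha_4, alpha_6, alpha_8} form a chain of 3 nodes with a double edge at one end; the terminal node there is the unique long simple root (C_3). A semisimple Lie algebra decomposes uniquely as the direct sum of simple ideals, one per connected component of its Dynkin diagram, so g ≅ B_5 ⊕ C_3 (dimension 55 + 21 = 76).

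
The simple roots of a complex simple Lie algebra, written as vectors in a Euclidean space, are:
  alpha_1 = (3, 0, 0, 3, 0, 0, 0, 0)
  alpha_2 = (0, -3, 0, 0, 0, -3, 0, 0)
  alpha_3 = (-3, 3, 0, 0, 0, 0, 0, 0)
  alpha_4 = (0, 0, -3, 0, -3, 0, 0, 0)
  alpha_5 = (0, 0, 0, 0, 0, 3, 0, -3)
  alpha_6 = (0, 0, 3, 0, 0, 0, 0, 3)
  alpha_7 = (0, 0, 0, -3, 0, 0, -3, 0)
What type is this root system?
A_7 (sl(8))

Compute the Cartan integers a_ij = 2(alpha_i, alpha_j)/(alpha_j, alpha_j); the resulting 7x7 Cartan matrix is
[[2, 0, -1, 0, 0, 0, -1], [0, 2, -1, 0, -1, 0, 0], [-1, -1, 2, 0, 0, 0, 0], [0, 0, 0, 2, 0, -1, 0], [0, -1, 0, 0, 2, -1, 0], [0, 0, 0, -1, -1, 2, 0], [-1, 0, 0, 0, 0, 0, 2]].
All simple roots have the same length, so the diagram is simply laced. The associated Dynkin diagram is a chain of 7 nodes with single edges (A_7), so the type is A_7 (the algebra sl(8)).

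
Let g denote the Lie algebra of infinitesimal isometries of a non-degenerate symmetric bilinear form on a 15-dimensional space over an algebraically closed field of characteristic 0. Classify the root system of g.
B_7 (so(15))

This is so(15) with 15 odd, which has dimension 15(15-1)/2 = 105 and rank (15-1)/2 = 7. In the classification of classical Lie algebras, the orthogonal algebra so(2n+1) in an odd number of variables has type B_n; here n = 7, so the Dynkin diagram is a chain of 7 nodes with a double edge at one end; the terminal node there is the unique short simple root (B_7). Hence the type is B_7.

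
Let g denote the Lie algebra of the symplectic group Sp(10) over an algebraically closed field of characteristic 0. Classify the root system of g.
This is sp(10), which has dimension 10(10+1)/2 = 55 and rank 10/2 = 5. In the classification of classical Lie algebras, the symplectic algebra sp(2n) has type C_n; here n = 5, so the Dynkin diagram is a chain of 5 nodes with a double edge at one end; the terminal node there is the unique long simple root (C_5). Hence the type is C_5.

C5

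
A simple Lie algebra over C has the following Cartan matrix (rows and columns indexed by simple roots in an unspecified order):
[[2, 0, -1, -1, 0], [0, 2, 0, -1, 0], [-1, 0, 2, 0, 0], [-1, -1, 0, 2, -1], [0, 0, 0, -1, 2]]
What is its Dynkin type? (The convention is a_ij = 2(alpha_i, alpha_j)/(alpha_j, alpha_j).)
The matrix has rank 5 with 2's on the diagonal. Reading the off-diagonal entries as Dynkin edges (a single edge where a_ij = a_ji = -1; a double or triple edge where a_ij * a_ji = 2 or 3), the diagram is a chain of 3 nodes with a fork of two nodes at one end (D_5). One simple-root ordering that puts it in standard form is (alpha_3, alpha_1, alpha_4, alpha_5, alpha_2). So the algebra is type D_5, i.e. so(10).

D_5 (so(10))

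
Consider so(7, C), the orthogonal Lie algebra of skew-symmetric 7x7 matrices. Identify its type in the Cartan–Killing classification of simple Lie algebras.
This is so(7) with 7 odd, which has dimension 7(7-1)/2 = 21 and rank (7-1)/2 = 3. In the classification of classical Lie algebras, the orthogonal algebra so(2n+1) in an odd number of variables has type B_n; here n = 3, so the Dynkin diagram is a chain of 3 nodes with a double edge at one end; the terminal node there is the unique short simple root (B_3). Hence the type is B_3.

type B_3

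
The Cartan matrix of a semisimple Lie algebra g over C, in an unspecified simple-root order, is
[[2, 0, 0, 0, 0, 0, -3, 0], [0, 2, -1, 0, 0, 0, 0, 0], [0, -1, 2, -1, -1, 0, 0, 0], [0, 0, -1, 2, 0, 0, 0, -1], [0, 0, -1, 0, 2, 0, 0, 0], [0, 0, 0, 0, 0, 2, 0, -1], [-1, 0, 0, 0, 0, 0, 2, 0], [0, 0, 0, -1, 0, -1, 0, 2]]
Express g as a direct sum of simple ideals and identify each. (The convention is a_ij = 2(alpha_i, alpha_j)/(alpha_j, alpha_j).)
D_6 ⊕ G_2

The diagram associated to this matrix has two connected components: the simple roots {alpha_2, alpha_3, alpha_4, alpha_5, alpha_6, alpha_8} form a chain of 4 nodes with a fork of two nodes at one end (D_6), and {alpha_1, alpha_7} form two nodes joined by a triple edge (G_2). A semisimple Lie algebra decomposes uniquely as the direct sum of simple ideals, one per connected component of its Dynkin diagram, so g ≅ D_6 ⊕ G_2 (dimension 66 + 14 = 80).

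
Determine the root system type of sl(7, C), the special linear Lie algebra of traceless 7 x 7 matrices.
type A_6

This is sl(7), which has dimension 7^2 - 1 = 48 and rank 7 - 1 = 6 (a Cartan subalgebra is the diagonal traceless matrices). In the classification of classical Lie algebras, the special linear algebra sl(n+1) has type A_n; here n = 6, so the Dynkin diagram is a chain of 6 nodes with single edges (A_6). Hence the type is A_6.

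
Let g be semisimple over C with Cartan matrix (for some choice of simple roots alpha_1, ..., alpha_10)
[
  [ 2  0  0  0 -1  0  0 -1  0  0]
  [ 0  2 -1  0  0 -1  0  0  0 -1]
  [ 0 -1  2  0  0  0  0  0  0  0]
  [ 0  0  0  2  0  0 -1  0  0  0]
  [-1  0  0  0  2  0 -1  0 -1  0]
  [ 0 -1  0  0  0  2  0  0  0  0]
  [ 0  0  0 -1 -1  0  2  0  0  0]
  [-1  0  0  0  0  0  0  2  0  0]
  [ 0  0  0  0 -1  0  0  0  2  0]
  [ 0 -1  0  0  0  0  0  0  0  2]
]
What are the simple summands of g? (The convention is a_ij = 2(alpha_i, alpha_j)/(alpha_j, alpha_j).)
The diagram associated to this matrix has two connected components: the simple roots {alpha_2, alpha_3, alpha_6, alpha_10} form a chain of 2 nodes with a fork of two nodes at one end (D_4), and {alpha_1, alpha_4, alpha_5, alpha_7, alpha_8, alpha_9} form a chain of 5 nodes with one extra node attached to the third node from one end (E_6). A semisimple Lie algebra decomposes uniquely as the direct sum of simple ideals, one per connected component of its Dynkin diagram, so g ≅ D_4 ⊕ E_6 (dimension 28 + 78 = 106).

D_4 ⊕ E_6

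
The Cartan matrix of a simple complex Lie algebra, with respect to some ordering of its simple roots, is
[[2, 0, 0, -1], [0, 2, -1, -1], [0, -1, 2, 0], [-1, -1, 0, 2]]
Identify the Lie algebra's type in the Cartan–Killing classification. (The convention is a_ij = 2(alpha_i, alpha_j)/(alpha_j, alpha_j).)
A_4 (sl(5))

The matrix has rank 4 with 2's on the diagonal. Reading the off-diagonal entries as Dynkin edges (a single edge where a_ij = a_ji = -1; a double or triple edge where a_ij * a_ji = 2 or 3), the diagram is a chain of 4 nodes with single edges (A_4). One simple-root ordering that puts it in standard form is (alpha_1, alpha_4, alpha_2, alpha_3). So the algebra is type A_4, i.e. sl(5).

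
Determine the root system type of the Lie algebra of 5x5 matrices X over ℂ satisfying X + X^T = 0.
B_2 (so(5))

This is so(5) with 5 odd, which has dimension 5(5-1)/2 = 10 and rank (5-1)/2 = 2. In the classification of classical Lie algebras, the orthogonal algebra so(2n+1) in an odd number of variables has type B_n; here n = 2, so the Dynkin diagram is a chain of 2 nodes with a double edge at one end; the terminal node there is the unique short simple root (B_2). Hence the type is B_2.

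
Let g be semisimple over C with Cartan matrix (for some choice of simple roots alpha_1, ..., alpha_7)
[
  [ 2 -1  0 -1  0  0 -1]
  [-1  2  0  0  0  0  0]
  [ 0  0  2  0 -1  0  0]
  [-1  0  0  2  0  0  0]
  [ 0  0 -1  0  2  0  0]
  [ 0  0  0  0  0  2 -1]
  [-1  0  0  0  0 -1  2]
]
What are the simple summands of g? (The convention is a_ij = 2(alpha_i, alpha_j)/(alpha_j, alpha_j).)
A_2 + D_5

The diagram associated to this matrix has two connected components: the simple roots {alpha_3, alpha_5} form a chain of 2 nodes with single edges (A_2), and {alpha_1, alpha_2, alpha_4, alpha_6, alpha_7} form a chain of 3 nodes with a fork of two nodes at one end (D_5). A semisimple Lie algebra decomposes uniquely as the direct sum of simple ideals, one per connected component of its Dynkin diagram, so g ≅ A_2 ⊕ D_5 (dimension 8 + 45 = 53).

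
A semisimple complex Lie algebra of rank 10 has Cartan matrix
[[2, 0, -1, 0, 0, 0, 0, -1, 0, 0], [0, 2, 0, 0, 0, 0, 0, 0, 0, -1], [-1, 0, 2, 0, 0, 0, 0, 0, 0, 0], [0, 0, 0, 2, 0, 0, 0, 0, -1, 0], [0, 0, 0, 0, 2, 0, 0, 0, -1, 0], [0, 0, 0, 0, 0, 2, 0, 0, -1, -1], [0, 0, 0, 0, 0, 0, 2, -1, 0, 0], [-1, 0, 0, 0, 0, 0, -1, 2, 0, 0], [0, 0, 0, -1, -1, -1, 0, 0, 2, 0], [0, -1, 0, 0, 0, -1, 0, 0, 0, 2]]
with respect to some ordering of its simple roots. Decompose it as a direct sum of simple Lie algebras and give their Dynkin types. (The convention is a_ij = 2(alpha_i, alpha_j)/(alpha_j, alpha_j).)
A4 ⊕ D6

The diagram associated to this matrix has two connected components: the simple roots {alpha_1, alpha_3, alpha_7, alpha_8} form a chain of 4 nodes with single edges (A_4), and {alpha_2, alpha_4, alpha_5, alpha_6, alpha_9, alpha_10} form a chain of 4 nodes with a fork of two nodes at one end (D_6). A semisimple Lie algebra decomposes uniquely as the direct sum of simple ideals, one per connected component of its Dynkin diagram, so g ≅ A_4 ⊕ D_6 (dimension 24 + 66 = 90).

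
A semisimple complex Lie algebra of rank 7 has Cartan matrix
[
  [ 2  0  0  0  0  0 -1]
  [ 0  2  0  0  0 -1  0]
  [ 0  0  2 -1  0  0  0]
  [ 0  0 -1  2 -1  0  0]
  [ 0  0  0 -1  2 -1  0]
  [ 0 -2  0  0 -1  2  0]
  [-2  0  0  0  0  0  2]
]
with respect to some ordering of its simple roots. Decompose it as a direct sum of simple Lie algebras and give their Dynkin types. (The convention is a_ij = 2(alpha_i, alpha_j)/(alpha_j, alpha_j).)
The diagram associated to this matrix has two connected components: the simple roots {alpha_1, alpha_7} form a chain of 2 nodes with a double edge at one end; the terminal node there is the unique short simple root (B_2), and {alpha_2, alpha_3, alpha_4, alpha_5, alpha_6} form a chain of 5 nodes with a double edge at one end; the terminal node there is the unique short simple root (B_5). A semisimple Lie algebra decomposes uniquely as the direct sum of simple ideals, one per connected component of its Dynkin diagram, so g ≅ B_2 ⊕ B_5 (dimension 10 + 55 = 65).

B_2 (so(5)) ⊕ B_5 (so(11))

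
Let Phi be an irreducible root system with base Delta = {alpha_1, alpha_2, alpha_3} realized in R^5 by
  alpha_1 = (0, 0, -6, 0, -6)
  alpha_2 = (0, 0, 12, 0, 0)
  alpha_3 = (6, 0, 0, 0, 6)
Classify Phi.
C3

Compute the Cartan integers a_ij = 2(alpha_i, alpha_j)/(alpha_j, alpha_j); the resulting 3x3 Cartan matrix is
[[2, -1, -1], [-2, 2, 0], [-1, 0, 2]].
The roots have two lengths (squared-length ratio 2:1); the short ones are alpha_{1,3}. The associated Dynkin diagram is a chain of 3 nodes with a double edge at one end; the terminal node there is the unique long simple root (C_3), so the type is C_3 (the algebra sp(6)).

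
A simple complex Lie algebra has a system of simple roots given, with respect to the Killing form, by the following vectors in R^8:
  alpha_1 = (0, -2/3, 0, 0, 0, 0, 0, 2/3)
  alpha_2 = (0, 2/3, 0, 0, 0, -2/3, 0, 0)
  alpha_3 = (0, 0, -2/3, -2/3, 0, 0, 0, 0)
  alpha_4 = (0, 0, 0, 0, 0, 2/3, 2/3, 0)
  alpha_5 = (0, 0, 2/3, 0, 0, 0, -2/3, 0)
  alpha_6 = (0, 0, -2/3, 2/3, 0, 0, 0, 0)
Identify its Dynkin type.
Compute the Cartan integers a_ij = 2(alpha_i, alpha_j)/(alpha_j, alpha_j); the resulting 6x6 Cartan matrix is
[[2, -1, 0, 0, 0, 0], [-1, 2, 0, -1, 0, 0], [0, 0, 2, 0, -1, 0], [0, -1, 0, 2, -1, 0], [0, 0, -1, -1, 2, -1], [0, 0, 0, 0, -1, 2]].
All simple roots have the same length, so the diagram is simply laced. The associated Dynkin diagram is a chain of 4 nodes with a fork of two nodes at one end (D_6), so the type is D_6 (the algebra so(12)).

D_6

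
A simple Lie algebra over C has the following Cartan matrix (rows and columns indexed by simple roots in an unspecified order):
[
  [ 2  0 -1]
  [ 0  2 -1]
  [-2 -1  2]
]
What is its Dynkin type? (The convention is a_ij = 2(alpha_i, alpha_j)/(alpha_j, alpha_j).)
B_3 (so(7))

The matrix has rank 3 with 2's on the diagonal. Reading the off-diagonal entries as Dynkin edges (a single edge where a_ij = a_ji = -1; a double or triple edge where a_ij * a_ji = 2 or 3), the diagram is a chain of 3 nodes with a double edge at one end; the terminal node there is the unique short simple root (B_3). One simple-root ordering that puts it in standard form is (alpha_2, alpha_3, alpha_1). So the algebra is type B_3, i.e. so(7).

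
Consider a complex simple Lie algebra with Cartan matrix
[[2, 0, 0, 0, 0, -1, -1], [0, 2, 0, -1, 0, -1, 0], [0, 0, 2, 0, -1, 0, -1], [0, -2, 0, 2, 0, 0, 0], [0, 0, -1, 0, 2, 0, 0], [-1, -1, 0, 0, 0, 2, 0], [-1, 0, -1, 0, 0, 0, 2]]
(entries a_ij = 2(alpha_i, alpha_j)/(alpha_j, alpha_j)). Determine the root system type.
The matrix has rank 7 with 2's on the diagonal. Reading the off-diagonal entries as Dynkin edges (a single edge where a_ij = a_ji = -1; a double or triple edge where a_ij * a_ji = 2 or 3), the diagram is a chain of 7 nodes with a double edge at one end; the terminal node there is the unique long simple root (C_7). One simple-root ordering that puts it in standard form is (alpha_5, alpha_3, alpha_7, alpha_1, alpha_6, alpha_2, alpha_4). So the algebra is type C_7, i.e. sp(14).

C_7 (sp(14))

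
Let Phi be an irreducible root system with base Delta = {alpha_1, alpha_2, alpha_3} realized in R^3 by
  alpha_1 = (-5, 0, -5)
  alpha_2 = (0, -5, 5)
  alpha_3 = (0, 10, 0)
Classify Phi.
Compute the Cartan integers a_ij = 2(alpha_i, alpha_j)/(alpha_j, alpha_j); the resulting 3x3 Cartan matrix is
[[2, -1, 0], [-1, 2, -1], [0, -2, 2]].
The roots have two lengths (squared-length ratio 2:1); the short ones are alpha_{1,2}. The associated Dynkin diagram is a chain of 3 nodes with a double edge at one end; the terminal node there is the unique long simple root (C_3), so the type is C_3 (the algebra sp(6)).

C_3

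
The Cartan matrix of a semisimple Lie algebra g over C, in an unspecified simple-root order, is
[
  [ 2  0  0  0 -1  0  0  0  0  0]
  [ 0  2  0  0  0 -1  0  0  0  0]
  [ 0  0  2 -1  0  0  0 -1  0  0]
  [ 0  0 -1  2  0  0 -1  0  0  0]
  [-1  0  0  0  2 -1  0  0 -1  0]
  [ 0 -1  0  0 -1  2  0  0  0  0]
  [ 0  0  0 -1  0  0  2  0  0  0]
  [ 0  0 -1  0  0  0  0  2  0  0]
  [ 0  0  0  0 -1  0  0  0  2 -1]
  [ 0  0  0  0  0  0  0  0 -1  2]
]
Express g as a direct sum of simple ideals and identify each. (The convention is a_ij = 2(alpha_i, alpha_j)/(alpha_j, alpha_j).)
The diagram associated to this matrix has two connected components: the simple roots {alpha_3, alpha_4, alpha_7, alpha_8} form a chain of 4 nodes with single edges (A_4), and {alpha_1, alpha_2, alpha_5, alpha_6, alpha_9, alpha_10} form a chain of 5 nodes with one extra node attached to the third node from one end (E_6). A semisimple Lie algebra decomposes uniquely as the direct sum of simple ideals, one per connected component of its Dynkin diagram, so g ≅ A_4 ⊕ E_6 (dimension 24 + 78 = 102).

A_4 + E_6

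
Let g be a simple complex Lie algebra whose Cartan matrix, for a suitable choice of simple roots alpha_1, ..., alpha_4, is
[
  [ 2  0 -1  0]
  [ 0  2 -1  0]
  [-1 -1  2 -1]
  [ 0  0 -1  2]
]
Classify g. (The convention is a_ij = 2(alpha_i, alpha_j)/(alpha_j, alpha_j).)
The matrix has rank 4 with 2's on the diagonal. Reading the off-diagonal entries as Dynkin edges (a single edge where a_ij = a_ji = -1; a double or triple edge where a_ij * a_ji = 2 or 3), the diagram is a chain of 2 nodes with a fork of two nodes at one end (D_4). One simple-root ordering that puts it in standard form is (alpha_2, alpha_3, alpha_4, alpha_1). So the algebra is type D_4, i.e. so(8).

D_4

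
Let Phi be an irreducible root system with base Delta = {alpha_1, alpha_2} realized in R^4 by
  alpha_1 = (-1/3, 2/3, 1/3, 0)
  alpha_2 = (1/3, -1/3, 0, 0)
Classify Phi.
Compute the Cartan integers a_ij = 2(alpha_i, alpha_j)/(alpha_j, alpha_j); the resulting 2x2 Cartan matrix is
[[2, -3], [-1, 2]].
The roots have two lengths (squared-length ratio 3:1); the short ones are alpha_{2}. The associated Dynkin diagram is two nodes joined by a triple edge (G_2), so the type is G_2.

G_2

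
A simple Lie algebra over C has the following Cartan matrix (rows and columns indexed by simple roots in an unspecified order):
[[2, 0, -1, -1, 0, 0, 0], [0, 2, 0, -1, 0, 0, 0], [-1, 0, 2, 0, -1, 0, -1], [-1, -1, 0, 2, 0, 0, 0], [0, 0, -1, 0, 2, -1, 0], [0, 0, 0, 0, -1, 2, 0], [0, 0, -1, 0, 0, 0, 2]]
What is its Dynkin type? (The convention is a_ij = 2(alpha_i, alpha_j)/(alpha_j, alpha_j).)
type E_7

The matrix has rank 7 with 2's on the diagonal. Reading the off-diagonal entries as Dynkin edges (a single edge where a_ij = a_ji = -1; a double or triple edge where a_ij * a_ji = 2 or 3), the diagram is a chain of 6 nodes with one extra node attached to the third node from one end (E_7). One simple-root ordering that puts it in standard form is (alpha_6, alpha_7, alpha_5, alpha_3, alpha_1, alpha_4, alpha_2). So the algebra is type E_7.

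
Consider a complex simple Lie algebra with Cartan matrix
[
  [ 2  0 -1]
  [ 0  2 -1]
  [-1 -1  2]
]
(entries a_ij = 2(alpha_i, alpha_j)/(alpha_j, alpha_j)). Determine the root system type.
The matrix has rank 3 with 2's on the diagonal. Reading the off-diagonal entries as Dynkin edges (a single edge where a_ij = a_ji = -1; a double or triple edge where a_ij * a_ji = 2 or 3), the diagram is a chain of 3 nodes with single edges (A_3). One simple-root ordering that puts it in standard form is (alpha_2, alpha_3, alpha_1). So the algebra is type A_3, i.e. sl(4).

A_3 (sl(4))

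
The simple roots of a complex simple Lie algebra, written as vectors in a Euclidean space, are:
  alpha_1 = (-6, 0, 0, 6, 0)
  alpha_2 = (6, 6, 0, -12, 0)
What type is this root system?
Compute the Cartan integers a_ij = 2(alpha_i, alpha_j)/(alpha_j, alpha_j); the resulting 2x2 Cartan matrix is
[[2, -1], [-3, 2]].
The roots have two lengths (squared-length ratio 3:1); the short ones are alpha_{1}. The associated Dynkin diagram is two nodes joined by a triple edge (G_2), so the type is G_2.

G_2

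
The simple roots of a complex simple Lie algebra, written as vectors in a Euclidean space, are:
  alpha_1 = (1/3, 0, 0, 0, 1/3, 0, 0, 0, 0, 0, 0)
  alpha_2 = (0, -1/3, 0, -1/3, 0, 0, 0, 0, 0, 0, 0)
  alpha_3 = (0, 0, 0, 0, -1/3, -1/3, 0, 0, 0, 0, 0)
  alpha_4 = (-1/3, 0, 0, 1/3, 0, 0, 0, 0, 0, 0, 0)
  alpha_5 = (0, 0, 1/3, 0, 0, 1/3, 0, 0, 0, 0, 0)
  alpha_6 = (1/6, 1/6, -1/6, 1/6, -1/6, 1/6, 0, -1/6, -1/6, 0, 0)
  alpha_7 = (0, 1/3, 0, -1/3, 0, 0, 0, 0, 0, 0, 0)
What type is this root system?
Compute the Cartan integers a_ij = 2(alpha_i, alpha_j)/(alpha_j, alpha_j); the resulting 7x7 Cartan matrix is
[[2, 0, -1, -1, 0, 0, 0], [0, 2, 0, -1, 0, -1, 0], [-1, 0, 2, 0, -1, 0, 0], [-1, -1, 0, 2, 0, 0, -1], [0, 0, -1, 0, 2, 0, 0], [0, -1, 0, 0, 0, 2, 0], [0, 0, 0, -1, 0, 0, 2]].
All simple roots have the same length, so the diagram is simply laced. The associated Dynkin diagram is a chain of 6 nodes with one extra node attached to the third node from one end (E_7), so the type is E_7.

type E_7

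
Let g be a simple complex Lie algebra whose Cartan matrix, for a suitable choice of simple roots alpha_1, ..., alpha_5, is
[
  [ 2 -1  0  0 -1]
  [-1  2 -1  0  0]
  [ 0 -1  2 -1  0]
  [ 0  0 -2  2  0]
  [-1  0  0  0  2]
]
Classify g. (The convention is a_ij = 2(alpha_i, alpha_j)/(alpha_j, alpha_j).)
The matrix has rank 5 with 2's on the diagonal. Reading the off-diagonal entries as Dynkin edges (a single edge where a_ij = a_ji = -1; a double or triple edge where a_ij * a_ji = 2 or 3), the diagram is a chain of 5 nodes with a double edge at one end; the terminal node there is the unique long simple root (C_5). One simple-root ordering that puts it in standard form is (alpha_5, alpha_1, alpha_2, alpha_3, alpha_4). So the algebra is type C_5, i.e. sp(10).

type C_5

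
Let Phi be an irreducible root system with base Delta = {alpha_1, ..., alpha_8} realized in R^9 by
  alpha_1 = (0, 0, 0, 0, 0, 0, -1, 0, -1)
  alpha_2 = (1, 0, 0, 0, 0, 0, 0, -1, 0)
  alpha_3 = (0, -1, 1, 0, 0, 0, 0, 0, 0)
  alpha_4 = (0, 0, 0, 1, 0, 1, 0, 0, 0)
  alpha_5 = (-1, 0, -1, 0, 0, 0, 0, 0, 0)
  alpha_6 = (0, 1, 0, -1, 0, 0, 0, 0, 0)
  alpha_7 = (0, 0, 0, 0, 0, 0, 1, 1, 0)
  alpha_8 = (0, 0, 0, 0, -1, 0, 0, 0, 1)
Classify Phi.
A_8 (sl(9))

Compute the Cartan integers a_ij = 2(alpha_i, alpha_j)/(alpha_j, alpha_j); the resulting 8x8 Cartan matrix is
[[2, 0, 0, 0, 0, 0, -1, -1], [0, 2, 0, 0, -1, 0, -1, 0], [0, 0, 2, 0, -1, -1, 0, 0], [0, 0, 0, 2, 0, -1, 0, 0], [0, -1, -1, 0, 2, 0, 0, 0], [0, 0, -1, -1, 0, 2, 0, 0], [-1, -1, 0, 0, 0, 0, 2, 0], [-1, 0, 0, 0, 0, 0, 0, 2]].
All simple roots have the same length, so the diagram is simply laced. The associated Dynkin diagram is a chain of 8 nodes with single edges (A_8), so the type is A_8 (the algebra sl(9)).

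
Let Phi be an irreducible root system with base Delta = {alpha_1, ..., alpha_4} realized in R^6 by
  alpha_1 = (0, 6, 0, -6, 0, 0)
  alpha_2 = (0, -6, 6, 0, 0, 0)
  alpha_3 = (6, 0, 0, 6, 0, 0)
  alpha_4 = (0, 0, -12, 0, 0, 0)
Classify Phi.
C4

Compute the Cartan integers a_ij = 2(alpha_i, alpha_j)/(alpha_j, alpha_j); the resulting 4x4 Cartan matrix is
[[2, -1, -1, 0], [-1, 2, 0, -1], [-1, 0, 2, 0], [0, -2, 0, 2]].
The roots have two lengths (squared-length ratio 2:1); the short ones are alpha_{1,2,3}. The associated Dynkin diagram is a chain of 4 nodes with a double edge at one end; the terminal node there is the unique long simple root (C_4), so the type is C_4 (the algebra sp(8)).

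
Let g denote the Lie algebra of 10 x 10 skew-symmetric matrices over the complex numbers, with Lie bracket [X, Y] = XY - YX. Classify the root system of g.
This is so(10) with 10 even, which has dimension 10(10-1)/2 = 45 and rank 10/2 = 5. In the classification of classical Lie algebras, the orthogonal algebra so(2n) in an even number of variables has type D_n; here n = 5, so the Dynkin diagram is a chain of 3 nodes with a fork of two nodes at one end (D_5). Hence the type is D_5.

D5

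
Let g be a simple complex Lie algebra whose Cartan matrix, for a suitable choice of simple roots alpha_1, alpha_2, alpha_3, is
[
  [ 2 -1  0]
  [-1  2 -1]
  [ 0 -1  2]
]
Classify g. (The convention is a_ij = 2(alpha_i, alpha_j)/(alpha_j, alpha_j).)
A3

The matrix has rank 3 with 2's on the diagonal. Reading the off-diagonal entries as Dynkin edges (a single edge where a_ij = a_ji = -1; a double or triple edge where a_ij * a_ji = 2 or 3), the diagram is a chain of 3 nodes with single edges (A_3). One simple-root ordering that puts it in standard form is (alpha_1, alpha_2, alpha_3). So the algebra is type A_3, i.e. sl(4).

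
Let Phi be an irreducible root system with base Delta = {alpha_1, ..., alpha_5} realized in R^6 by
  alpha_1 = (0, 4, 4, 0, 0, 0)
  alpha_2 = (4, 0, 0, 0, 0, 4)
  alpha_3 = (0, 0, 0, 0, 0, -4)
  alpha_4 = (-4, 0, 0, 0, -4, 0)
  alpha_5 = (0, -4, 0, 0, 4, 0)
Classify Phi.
Compute the Cartan integers a_ij = 2(alpha_i, alpha_j)/(alpha_j, alpha_j); the resulting 5x5 Cartan matrix is
[[2, 0, 0, 0, -1], [0, 2, -2, -1, 0], [0, -1, 2, 0, 0], [0, -1, 0, 2, -1], [-1, 0, 0, -1, 2]].
The roots have two lengths (squared-length ratio 2:1); the short ones are alpha_{3}. The associated Dynkin diagram is a chain of 5 nodes with a double edge at one end; the terminal node there is the unique short simple root (B_5), so the type is B_5 (the algebra so(11)).

B5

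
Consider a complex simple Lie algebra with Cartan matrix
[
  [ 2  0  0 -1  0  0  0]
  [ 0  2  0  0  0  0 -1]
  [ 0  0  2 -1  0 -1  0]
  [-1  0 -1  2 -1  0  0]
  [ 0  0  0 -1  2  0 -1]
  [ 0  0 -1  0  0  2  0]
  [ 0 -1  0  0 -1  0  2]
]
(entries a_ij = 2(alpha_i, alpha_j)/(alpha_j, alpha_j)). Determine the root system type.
The matrix has rank 7 with 2's on the diagonal. Reading the off-diagonal entries as Dynkin edges (a single edge where a_ij = a_ji = -1; a double or triple edge where a_ij * a_ji = 2 or 3), the diagram is a chain of 6 nodes with one extra node attached to the third node from one end (E_7). One simple-root ordering that puts it in standard form is (alpha_6, alpha_1, alpha_3, alpha_4, alpha_5, alpha_7, alpha_2). So the algebra is type E_7.

type E_7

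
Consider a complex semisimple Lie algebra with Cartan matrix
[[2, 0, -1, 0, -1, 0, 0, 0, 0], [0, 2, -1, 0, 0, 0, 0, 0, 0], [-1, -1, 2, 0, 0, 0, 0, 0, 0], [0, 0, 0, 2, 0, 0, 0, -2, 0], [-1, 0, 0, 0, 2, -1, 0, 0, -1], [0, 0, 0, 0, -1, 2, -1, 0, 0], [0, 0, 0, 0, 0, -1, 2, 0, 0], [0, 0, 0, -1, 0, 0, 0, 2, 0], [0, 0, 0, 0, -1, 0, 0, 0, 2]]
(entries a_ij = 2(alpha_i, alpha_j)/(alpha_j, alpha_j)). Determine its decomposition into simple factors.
B2 ⊕ E7

The diagram associated to this matrix has two connected components: the simple roots {alpha_4, alpha_8} form a chain of 2 nodes with a double edge at one end; the terminal node there is the unique short simple root (B_2), and {alpha_1, alpha_2, alpha_3, alpha_5, alpha_6, alpha_7, alpha_9} form a chain of 6 nodes with one extra node attached to the third node from one end (E_7). A semisimple Lie algebra decomposes uniquely as the direct sum of simple ideals, one per connected component of its Dynkin diagram, so g ≅ B_2 ⊕ E_7 (dimension 10 + 133 = 143).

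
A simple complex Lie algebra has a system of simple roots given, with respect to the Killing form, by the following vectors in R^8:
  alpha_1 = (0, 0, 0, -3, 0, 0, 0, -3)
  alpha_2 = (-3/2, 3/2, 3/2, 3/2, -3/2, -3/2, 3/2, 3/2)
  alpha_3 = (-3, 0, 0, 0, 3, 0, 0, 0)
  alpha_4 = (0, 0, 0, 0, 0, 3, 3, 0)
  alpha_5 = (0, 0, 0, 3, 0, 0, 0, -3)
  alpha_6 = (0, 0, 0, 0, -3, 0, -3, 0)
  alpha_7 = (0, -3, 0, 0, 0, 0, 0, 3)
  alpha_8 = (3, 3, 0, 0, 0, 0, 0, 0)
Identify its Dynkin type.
Compute the Cartan integers a_ij = 2(alpha_i, alpha_j)/(alpha_j, alpha_j); the resulting 8x8 Cartan matrix is
[[2, -1, 0, 0, 0, 0, -1, 0], [-1, 2, 0, 0, 0, 0, 0, 0], [0, 0, 2, 0, 0, -1, 0, -1], [0, 0, 0, 2, 0, -1, 0, 0], [0, 0, 0, 0, 2, 0, -1, 0], [0, 0, -1, -1, 0, 2, 0, 0], [-1, 0, 0, 0, -1, 0, 2, -1], [0, 0, -1, 0, 0, 0, -1, 2]].
All simple roots have the same length, so the diagram is simply laced. The associated Dynkin diagram is a chain of 7 nodes with one extra node attached to the third node from one end (E_8), so the type is E_8.

E_8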